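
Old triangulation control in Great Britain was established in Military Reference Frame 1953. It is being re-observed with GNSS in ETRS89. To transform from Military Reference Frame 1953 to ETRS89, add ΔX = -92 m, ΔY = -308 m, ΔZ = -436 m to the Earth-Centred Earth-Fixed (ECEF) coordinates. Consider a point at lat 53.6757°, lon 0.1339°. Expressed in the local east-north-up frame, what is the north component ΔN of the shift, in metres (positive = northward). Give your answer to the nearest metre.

At φ = 53.6757°, λ = 0.1339°: sin φ = 0.805677, cos φ = 0.592355, sin λ = 0.002337, cos λ = 0.999997.
ΔN = −sin φ cos λ·ΔX − sin φ sin λ·ΔY + cos φ·ΔZ = −(0.805677)(0.999997)(-92) − (0.805677)(0.002337)(-308) + (0.592355)(-436) = -183.56 m.

ΔN = -184 m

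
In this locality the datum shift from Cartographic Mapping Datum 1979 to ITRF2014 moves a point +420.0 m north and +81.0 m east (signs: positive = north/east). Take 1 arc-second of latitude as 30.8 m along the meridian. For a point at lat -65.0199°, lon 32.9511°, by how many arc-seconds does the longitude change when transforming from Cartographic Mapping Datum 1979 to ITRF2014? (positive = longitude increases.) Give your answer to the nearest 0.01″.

Δλ = 6.23″

At latitude -65.0199°, cos φ = 0.422303.
1″ of longitude at this latitude = 30.80 × cos φ = 13.0069 m, so Δλ = 81.0 / 13.0069 = 6.227″.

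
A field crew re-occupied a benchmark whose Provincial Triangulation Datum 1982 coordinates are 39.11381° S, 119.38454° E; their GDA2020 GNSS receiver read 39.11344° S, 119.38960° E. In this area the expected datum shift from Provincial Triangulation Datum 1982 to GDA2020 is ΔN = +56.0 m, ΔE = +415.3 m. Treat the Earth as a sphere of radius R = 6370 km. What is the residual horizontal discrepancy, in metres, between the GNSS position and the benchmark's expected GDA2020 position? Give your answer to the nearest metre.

Observed coordinate differences: Δφ = +0.00037°, Δλ = +0.00506°.
Converting to metres (1° lat = 111177 m, cos φ = 0.775894): observed ΔN = 41.1 m, observed ΔE = 436.5 m.
Subtracting the expected shift leaves a residual of 41.1 − (56.0) = -14.9 m north and 436.5 − (415.3) = 21.2 m east.
Residual distance = √((-14.9)² + 21.2²) = 25.9 m.

26 m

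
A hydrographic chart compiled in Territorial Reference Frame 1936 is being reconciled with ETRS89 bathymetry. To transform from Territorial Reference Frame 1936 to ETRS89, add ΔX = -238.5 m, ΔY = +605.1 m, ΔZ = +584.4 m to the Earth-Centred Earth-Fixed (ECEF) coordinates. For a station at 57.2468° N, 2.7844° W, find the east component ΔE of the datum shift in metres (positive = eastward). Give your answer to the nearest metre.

The local east axis at (φ, λ) is (−sin λ, cos λ, 0), so ΔE = −sin(-2.7844°)·(-238.5) + cos(-2.7844°)·605.1 = 592.80 m.

ΔE = 593 m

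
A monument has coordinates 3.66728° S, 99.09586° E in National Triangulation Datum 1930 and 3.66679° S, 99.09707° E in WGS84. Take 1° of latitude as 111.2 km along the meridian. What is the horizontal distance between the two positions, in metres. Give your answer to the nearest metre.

145 m

Δφ = -3.66679° − -3.66728° = +0.00049°; Δλ = 99.09707° − 99.09586° = +0.00121°.
ΔN = Δφ × 111200 = 54.5 m; ΔE = Δλ × 111200 × cos(-3.66728°) = +0.00121 × 111200 × 0.997952 = 134.3 m.
Distance = √(ΔE² + ΔN²) = √(134.3² + 54.5²) = 144.9 m.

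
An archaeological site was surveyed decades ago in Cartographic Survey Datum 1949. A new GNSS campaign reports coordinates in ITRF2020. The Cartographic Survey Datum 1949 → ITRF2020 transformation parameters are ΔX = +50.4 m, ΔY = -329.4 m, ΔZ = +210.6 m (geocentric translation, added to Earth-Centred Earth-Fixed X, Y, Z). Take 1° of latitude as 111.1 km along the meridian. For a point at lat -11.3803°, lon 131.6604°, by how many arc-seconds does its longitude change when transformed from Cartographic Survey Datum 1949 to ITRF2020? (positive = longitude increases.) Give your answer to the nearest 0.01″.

sin φ = -0.197320, cos φ = 0.980339, sin λ = 0.747098, cos λ = -0.664714.
East component: ΔE = −sin λ·ΔX + cos λ·ΔY = −(0.747098)(50.4) + (-0.664714)(-329.4) = 181.30 m.
1° of latitude spans 111100 m; at latitude φ, 1° of longitude spans that × cos φ = 108915.7 m, so Δλ = 181.30 / 108915.7 × 3600 = 5.993″.

Δλ = 5.99″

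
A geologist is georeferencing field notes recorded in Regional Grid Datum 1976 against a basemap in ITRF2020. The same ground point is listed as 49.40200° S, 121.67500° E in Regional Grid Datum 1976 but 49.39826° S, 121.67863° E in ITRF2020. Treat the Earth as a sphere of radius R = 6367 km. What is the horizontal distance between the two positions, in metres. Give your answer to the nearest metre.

Δφ = -49.39826° − -49.40200° = +0.00374°; Δλ = 121.67863° − 121.67500° = +0.00363°.
1° along a meridian = πR/180 = 111125 m.
ΔN = Δφ × 111125 = 415.6 m; ΔE = Δλ × 111125 × cos(-49.40200°) = +0.00363 × 111125 × 0.650748 = 262.5 m.
Distance = √(ΔE² + ΔN²) = √(262.5² + 415.6²) = 491.6 m.

492 m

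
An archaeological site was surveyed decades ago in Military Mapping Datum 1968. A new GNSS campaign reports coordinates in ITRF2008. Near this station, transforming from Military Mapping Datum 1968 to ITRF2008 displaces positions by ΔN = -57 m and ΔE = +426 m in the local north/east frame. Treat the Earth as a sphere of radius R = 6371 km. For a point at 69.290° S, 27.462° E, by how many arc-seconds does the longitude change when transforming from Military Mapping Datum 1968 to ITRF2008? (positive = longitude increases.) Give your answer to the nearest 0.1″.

At latitude -69.290°, cos φ = 0.353638.
One radian of longitude at latitude φ spans R cos φ, so Δλ = ΔE / (R cos φ) = 426.0 / (6371000 × 0.353638) = 1.8908e-04 rad = 39.000″.

Δλ = 39.0″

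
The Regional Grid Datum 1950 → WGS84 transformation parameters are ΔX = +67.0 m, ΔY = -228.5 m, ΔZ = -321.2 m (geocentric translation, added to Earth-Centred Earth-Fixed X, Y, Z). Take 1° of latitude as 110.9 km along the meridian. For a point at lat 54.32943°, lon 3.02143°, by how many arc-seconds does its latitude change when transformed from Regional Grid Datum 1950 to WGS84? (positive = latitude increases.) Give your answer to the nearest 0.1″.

sin φ = 0.812383, cos φ = 0.583124, sin λ = 0.052709, cos λ = 0.998610.
North component: ΔN = −sin φ cos λ·ΔX − sin φ sin λ·ΔY + cos φ·ΔZ = −(0.812383)(0.998610)(67.0) − (0.812383)(0.052709)(-228.5) + (0.583124)(-321.2) = -231.87 m.
1° of latitude spans 110900 m, so Δφ = -231.87 / 110900 × 3600 = -7.527″.

Δφ = -7.5″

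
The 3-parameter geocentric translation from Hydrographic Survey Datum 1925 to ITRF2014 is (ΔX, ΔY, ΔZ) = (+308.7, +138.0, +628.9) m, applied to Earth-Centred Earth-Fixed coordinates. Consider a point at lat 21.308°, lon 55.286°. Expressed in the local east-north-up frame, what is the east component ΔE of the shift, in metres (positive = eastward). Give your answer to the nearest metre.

ΔE = -175 m

At φ = 21.308°, λ = 55.286°: sin φ = 0.363381, cos φ = 0.931640, sin λ = 0.822005, cos λ = 0.569480.
ΔE = −sin λ·ΔX + cos λ·ΔY = −(0.822005)·(308.7) + (0.569480)·(138.0) = -175.16 m.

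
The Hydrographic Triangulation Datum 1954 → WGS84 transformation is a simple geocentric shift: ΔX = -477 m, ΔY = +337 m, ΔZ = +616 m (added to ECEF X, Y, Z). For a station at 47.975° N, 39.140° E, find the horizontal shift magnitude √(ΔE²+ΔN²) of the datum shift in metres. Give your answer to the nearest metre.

At φ = 47.975°, λ = 39.140°: sin φ = 0.742853, cos φ = 0.669455, sin λ = 0.631217, cos λ = 0.775606.
ΔE = −sin λ·ΔX + cos λ·ΔY = −(0.631217)·(-477) + (0.775606)·(337) = 562.47 m.
ΔN = −sin φ cos λ·ΔX − sin φ sin λ·ΔY + cos φ·ΔZ = −(0.742853)(0.775606)(-477) − (0.742853)(0.631217)(337) + (0.669455)(616) = 529.19 m.
Horizontal magnitude = √(ΔE² + ΔN²) = √(562.47² + 529.19²) = 772.28 m.

772 m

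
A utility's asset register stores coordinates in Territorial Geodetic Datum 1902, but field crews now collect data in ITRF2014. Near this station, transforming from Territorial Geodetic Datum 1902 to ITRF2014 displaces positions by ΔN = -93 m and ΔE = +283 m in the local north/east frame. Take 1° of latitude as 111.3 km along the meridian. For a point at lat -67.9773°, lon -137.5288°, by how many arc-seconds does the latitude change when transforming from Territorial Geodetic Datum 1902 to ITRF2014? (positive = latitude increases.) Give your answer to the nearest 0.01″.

1° of latitude = 111.3 km, so Δφ = -93.0 / 111300 = -0.0008356° = -3.008″.

Δφ = -3.01″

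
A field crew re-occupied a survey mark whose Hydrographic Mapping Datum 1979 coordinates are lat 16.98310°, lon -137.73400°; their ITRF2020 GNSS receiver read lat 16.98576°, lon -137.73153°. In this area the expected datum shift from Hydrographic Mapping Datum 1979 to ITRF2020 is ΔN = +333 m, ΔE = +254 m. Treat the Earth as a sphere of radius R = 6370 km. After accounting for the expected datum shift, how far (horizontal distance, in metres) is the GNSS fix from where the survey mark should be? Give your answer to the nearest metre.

Observed coordinate differences: Δφ = +0.00266°, Δλ = +0.00247°.
Converting to metres (1° lat = 111177 m, cos φ = 0.956391): observed ΔN = 295.7 m, observed ΔE = 262.6 m.
Subtracting the expected shift leaves a residual of 295.7 − (333) = -37.3 m north and 262.6 − (254) = 8.6 m east.
Residual distance = √((-37.3)² + 8.6²) = 38.3 m.

38 m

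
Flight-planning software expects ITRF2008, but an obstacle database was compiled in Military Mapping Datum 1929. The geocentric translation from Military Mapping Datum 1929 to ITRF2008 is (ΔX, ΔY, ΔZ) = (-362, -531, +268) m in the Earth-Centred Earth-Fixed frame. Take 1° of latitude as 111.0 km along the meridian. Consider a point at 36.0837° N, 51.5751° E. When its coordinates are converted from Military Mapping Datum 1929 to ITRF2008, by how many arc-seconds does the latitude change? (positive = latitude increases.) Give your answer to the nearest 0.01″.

sin φ = 0.588966, cos φ = 0.808157, sin λ = 0.783423, cos λ = 0.621488.
North component: ΔN = −sin φ cos λ·ΔX − sin φ sin λ·ΔY + cos φ·ΔZ = −(0.588966)(0.621488)(-362) − (0.588966)(0.783423)(-531) + (0.808157)(268) = 594.10 m.
1° of latitude spans 111000 m, so Δφ = 594.10 / 111000 × 3600 = 19.268″.

Δφ = 19.27″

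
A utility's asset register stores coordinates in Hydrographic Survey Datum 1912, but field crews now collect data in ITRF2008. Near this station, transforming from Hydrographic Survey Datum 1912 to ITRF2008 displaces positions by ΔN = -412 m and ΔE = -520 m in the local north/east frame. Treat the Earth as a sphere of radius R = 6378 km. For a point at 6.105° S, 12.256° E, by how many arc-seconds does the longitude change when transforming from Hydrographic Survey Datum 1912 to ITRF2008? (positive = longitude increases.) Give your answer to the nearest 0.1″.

At latitude -6.105°, cos φ = 0.994329.
One radian of longitude at latitude φ spans R cos φ, so Δλ = ΔE / (R cos φ) = -520.0 / (6378000 × 0.994329) = -8.1995e-05 rad = -16.913″.

Δλ = -16.9″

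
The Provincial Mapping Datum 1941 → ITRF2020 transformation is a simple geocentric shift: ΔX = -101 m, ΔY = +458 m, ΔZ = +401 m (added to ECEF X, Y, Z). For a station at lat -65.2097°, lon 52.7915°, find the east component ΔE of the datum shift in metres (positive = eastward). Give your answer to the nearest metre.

ΔE = 357 m

At φ = -65.2097°, λ = 52.7915°: sin φ = -0.907848, cos φ = 0.419298, sin λ = 0.796440, cos λ = 0.604717.
ΔE = −sin λ·ΔX + cos λ·ΔY = −(0.796440)·(-101) + (0.604717)·(458) = 357.40 m.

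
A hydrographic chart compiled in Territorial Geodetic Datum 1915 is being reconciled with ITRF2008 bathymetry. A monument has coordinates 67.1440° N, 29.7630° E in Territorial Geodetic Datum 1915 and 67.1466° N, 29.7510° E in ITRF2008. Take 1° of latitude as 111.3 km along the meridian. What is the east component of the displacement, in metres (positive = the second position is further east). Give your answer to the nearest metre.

Δφ = 67.1466° − 67.1440° = +0.0026°; Δλ = 29.7510° − 29.7630° = -0.0120°.
ΔN = Δφ × 111300 = 289.4 m; ΔE = Δλ × 111300 × cos(67.1440°) = -0.0120 × 111300 × 0.388416 = -518.8 m.

ΔE = -519 m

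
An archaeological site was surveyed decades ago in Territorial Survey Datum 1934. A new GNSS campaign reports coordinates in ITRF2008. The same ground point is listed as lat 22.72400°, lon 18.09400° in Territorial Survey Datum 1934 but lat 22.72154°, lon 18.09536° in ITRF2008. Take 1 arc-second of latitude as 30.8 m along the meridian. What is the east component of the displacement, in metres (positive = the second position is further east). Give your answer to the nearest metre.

Δφ = 22.72154° − 22.72400° = -0.00246°; Δλ = 18.09536° − 18.09400° = +0.00136°.
1° of latitude = 3600 × 30.80 = 110880 m.
ΔN = Δφ × 110880 = -272.8 m; ΔE = Δλ × 110880 × cos(22.72400°) = +0.00136 × 110880 × 0.922376 = 139.1 m.

ΔE = 139 m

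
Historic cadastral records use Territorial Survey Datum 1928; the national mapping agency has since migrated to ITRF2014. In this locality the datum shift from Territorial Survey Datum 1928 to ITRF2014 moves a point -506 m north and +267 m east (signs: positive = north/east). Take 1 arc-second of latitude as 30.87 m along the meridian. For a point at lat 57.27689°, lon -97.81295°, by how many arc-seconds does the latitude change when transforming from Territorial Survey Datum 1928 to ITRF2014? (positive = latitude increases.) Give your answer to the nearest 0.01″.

Δφ = -16.39″

1″ of latitude = 30.87 m, so Δφ = -506.0 / 30.87 = -16.391″.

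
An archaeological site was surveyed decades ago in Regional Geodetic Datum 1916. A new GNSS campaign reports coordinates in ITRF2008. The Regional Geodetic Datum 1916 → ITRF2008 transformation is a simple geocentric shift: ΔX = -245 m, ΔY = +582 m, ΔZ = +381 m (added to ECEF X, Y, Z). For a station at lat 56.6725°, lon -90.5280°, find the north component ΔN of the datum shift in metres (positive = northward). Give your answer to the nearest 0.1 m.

At φ = 56.6725°, λ = -90.5280°: sin φ = 0.835544, cos φ = 0.549424, sin λ = -0.999958, cos λ = -0.009215.
ΔN = −sin φ cos λ·ΔX − sin φ sin λ·ΔY + cos φ·ΔZ = −(0.835544)(-0.009215)(-245) − (0.835544)(-0.999958)(582) + (0.549424)(381) = 693.71 m.

ΔN = 693.7 m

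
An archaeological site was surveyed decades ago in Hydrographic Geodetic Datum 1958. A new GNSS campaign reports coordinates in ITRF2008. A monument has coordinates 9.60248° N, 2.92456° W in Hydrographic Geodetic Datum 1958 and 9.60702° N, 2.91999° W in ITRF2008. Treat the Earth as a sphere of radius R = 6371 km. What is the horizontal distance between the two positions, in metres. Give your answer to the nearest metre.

711 m

Δφ = 9.60702° − 9.60248° = +0.00454°; Δλ = -2.91999° − -2.92456° = +0.00457°.
1° along a meridian = πR/180 = 111195 m.
ΔN = Δφ × 111195 = 504.8 m; ΔE = Δλ × 111195 × cos(9.60248°) = +0.00457 × 111195 × 0.985989 = 501.0 m.
Distance = √(ΔE² + ΔN²) = √(501.0² + 504.8²) = 711.3 m.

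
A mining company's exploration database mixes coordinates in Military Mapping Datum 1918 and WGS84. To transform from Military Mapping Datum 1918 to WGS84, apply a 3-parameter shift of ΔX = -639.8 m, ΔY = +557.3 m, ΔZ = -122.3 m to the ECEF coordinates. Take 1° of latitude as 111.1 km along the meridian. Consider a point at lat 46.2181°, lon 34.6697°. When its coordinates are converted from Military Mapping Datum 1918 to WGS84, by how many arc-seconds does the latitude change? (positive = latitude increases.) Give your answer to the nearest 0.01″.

Δφ = 2.15″

sin φ = 0.721979, cos φ = 0.691915, sin λ = 0.568845, cos λ = 0.822445.
North component: ΔN = −sin φ cos λ·ΔX − sin φ sin λ·ΔY + cos φ·ΔZ = −(0.721979)(0.822445)(-639.8) − (0.721979)(0.568845)(557.3) + (0.691915)(-122.3) = 66.40 m.
1° of latitude spans 111100 m, so Δφ = 66.40 / 111100 × 3600 = 2.152″.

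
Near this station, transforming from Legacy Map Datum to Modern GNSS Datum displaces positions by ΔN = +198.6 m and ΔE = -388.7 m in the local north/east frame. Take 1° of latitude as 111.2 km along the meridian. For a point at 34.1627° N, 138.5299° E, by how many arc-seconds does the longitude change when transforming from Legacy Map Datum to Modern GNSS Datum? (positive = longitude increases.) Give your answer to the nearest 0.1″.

At latitude 34.1627°, cos φ = 0.827446.
1° of longitude at this latitude = 111.2 × cos φ = 92.01 km, so Δλ = -388.7 / 92012.0 = -0.0042244° = -15.208″.

Δλ = -15.2″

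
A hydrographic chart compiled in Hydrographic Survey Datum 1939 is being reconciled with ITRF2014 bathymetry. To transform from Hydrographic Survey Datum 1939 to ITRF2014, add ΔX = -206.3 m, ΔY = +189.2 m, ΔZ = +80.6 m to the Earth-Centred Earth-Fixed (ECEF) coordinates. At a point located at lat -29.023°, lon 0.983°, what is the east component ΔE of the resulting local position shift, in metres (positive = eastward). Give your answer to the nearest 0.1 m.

At φ = -29.023°, λ = 0.983°: sin φ = -0.485161, cos φ = 0.874425, sin λ = 0.017156, cos λ = 0.999853.
ΔE = −sin λ·ΔX + cos λ·ΔY = −(0.017156)·(-206.3) + (0.999853)·(189.2) = 192.71 m.

ΔE = 192.7 m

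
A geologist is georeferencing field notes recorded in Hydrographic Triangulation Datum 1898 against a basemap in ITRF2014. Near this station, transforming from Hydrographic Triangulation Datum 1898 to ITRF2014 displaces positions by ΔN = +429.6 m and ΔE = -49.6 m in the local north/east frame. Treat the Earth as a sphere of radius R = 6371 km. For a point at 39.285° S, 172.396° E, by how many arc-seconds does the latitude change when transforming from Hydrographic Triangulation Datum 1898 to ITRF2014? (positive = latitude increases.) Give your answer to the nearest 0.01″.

Δφ = 13.91″

On a sphere of radius R, 1 rad of latitude = R, so Δφ = ΔN / R = 429.6 / 6371000 = 6.7431e-05 rad = 13.909″.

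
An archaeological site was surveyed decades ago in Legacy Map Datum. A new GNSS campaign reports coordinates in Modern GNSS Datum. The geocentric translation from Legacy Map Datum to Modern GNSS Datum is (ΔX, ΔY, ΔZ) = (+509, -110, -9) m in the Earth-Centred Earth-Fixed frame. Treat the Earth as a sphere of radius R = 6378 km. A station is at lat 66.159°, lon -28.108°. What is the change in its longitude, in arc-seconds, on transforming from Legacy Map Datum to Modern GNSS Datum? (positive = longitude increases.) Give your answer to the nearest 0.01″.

sin φ = 0.914671, cos φ = 0.404200, sin λ = -0.471135, cos λ = 0.882061.
East component: ΔE = −sin λ·ΔX + cos λ·ΔY = −(-0.471135)(509) + (0.882061)(-110) = 142.78 m.
1° of latitude spans πR/180 = 111317 m; at latitude φ, 1° of longitude spans that × cos φ = 44994.4 m, so Δλ = 142.78 / 44994.4 × 3600 = 11.424″.

Δλ = 11.42″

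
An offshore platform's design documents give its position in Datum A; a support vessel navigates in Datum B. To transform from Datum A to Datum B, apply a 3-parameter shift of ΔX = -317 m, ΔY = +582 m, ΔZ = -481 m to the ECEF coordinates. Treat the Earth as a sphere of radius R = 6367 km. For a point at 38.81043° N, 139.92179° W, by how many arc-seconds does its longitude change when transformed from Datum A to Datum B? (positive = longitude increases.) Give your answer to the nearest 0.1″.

sin φ = 0.626746, cos φ = 0.779224, sin λ = -0.643833, cos λ = -0.765166.
East component: ΔE = −sin λ·ΔX + cos λ·ΔY = −(-0.643833)(-317) + (-0.765166)(582) = -649.42 m.
1° of latitude spans πR/180 = 111125 m; at latitude φ, 1° of longitude spans that × cos φ = 86591.3 m, so Δλ = -649.42 / 86591.3 × 3600 = -26.999″.

Δλ = -27.0″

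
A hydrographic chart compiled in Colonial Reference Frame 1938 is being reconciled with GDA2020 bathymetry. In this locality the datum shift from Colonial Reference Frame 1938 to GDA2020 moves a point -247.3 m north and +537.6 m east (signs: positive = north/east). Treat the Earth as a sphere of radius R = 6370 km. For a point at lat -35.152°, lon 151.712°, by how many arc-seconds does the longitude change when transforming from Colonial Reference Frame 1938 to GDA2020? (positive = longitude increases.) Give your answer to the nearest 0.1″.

Δλ = 21.3″

At latitude -35.152°, cos φ = 0.817628.
One radian of longitude at latitude φ spans R cos φ, so Δλ = ΔE / (R cos φ) = 537.6 / (6370000 × 0.817628) = 1.0322e-04 rad = 21.291″.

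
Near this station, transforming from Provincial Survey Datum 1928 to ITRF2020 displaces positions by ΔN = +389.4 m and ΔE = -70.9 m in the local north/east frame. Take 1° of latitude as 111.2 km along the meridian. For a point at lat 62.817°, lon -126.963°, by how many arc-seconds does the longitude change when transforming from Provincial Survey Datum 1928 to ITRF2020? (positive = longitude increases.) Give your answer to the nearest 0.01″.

At latitude 62.817°, cos φ = 0.456834.
1° of longitude at this latitude = 111.2 × cos φ = 50.80 km, so Δλ = -70.9 / 50799.9 = -0.0013957° = -5.024″.

Δλ = -5.02″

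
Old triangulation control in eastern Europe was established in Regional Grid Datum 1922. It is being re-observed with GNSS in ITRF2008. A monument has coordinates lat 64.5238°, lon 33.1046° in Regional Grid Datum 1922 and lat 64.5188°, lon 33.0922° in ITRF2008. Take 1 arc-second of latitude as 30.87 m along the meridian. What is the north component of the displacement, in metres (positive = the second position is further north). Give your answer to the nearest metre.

Δφ = 64.5188° − 64.5238° = -0.0050°; Δλ = 33.0922° − 33.1046° = -0.0124°.
1° of latitude = 3600 × 30.87 = 111132 m.
ΔN = Δφ × 111132 = -555.7 m; ΔE = Δλ × 111132 × cos(64.5238°) = -0.0124 × 111132 × 0.430136 = -592.7 m.

ΔN = -556 m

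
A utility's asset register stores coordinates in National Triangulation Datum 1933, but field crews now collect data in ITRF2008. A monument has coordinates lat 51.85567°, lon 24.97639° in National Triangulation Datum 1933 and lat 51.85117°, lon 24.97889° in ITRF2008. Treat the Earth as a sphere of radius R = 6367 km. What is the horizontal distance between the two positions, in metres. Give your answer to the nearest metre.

Δφ = 51.85117° − 51.85567° = -0.00450°; Δλ = 24.97889° − 24.97639° = +0.00250°.
1° along a meridian = πR/180 = 111125 m.
ΔN = Δφ × 111125 = -500.1 m; ΔE = Δλ × 111125 × cos(51.85567°) = +0.00250 × 111125 × 0.617645 = 171.6 m.
Distance = √(ΔE² + ΔN²) = √(171.6² + (-500.1)²) = 528.7 m.

529 m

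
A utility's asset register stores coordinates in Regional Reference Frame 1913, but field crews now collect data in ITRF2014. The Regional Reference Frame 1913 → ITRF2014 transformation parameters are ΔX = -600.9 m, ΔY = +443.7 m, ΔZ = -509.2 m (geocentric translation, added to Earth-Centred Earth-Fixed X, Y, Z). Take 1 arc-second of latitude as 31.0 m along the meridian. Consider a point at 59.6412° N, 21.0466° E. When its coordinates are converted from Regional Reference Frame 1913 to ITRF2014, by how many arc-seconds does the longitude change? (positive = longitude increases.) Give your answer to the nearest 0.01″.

Δλ = 40.20″

sin φ = 0.862877, cos φ = 0.505413, sin λ = 0.359127, cos λ = 0.933289.
East component: ΔE = −sin λ·ΔX + cos λ·ΔY = −(0.359127)(-600.9) + (0.933289)(443.7) = 629.90 m.
1° of latitude spans 3600 × 31.00 = 111600 m; at latitude φ, 1° of longitude spans that × cos φ = 56404.1 m, so Δλ = 629.90 / 56404.1 × 3600 = 40.203″.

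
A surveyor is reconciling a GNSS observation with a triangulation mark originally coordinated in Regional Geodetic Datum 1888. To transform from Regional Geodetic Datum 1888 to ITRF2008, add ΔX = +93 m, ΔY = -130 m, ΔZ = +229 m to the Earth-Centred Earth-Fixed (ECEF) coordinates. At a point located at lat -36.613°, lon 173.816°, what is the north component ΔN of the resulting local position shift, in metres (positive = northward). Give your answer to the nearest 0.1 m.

At φ = -36.613°, λ = 173.816°: sin φ = -0.596407, cos φ = 0.802682, sin λ = 0.107722, cos λ = -0.994181.
ΔN = −sin φ cos λ·ΔX − sin φ sin λ·ΔY + cos φ·ΔZ = −(-0.596407)(-0.994181)(93) − (-0.596407)(0.107722)(-130) + (0.802682)(229) = 120.32 m.

ΔN = 120.3 m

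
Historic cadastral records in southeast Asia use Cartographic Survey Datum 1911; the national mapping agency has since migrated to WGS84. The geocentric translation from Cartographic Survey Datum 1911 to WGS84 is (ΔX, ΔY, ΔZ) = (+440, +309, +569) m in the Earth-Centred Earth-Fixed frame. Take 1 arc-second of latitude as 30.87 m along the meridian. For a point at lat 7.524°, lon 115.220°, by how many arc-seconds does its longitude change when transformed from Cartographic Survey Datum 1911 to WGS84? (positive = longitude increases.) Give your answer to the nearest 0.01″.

Δλ = -17.31″

sin φ = 0.130941, cos φ = 0.991390, sin λ = 0.904678, cos λ = -0.426095.
East component: ΔE = −sin λ·ΔX + cos λ·ΔY = −(0.904678)(440) + (-0.426095)(309) = -529.72 m.
1° of latitude spans 3600 × 30.87 = 111132 m; at latitude φ, 1° of longitude spans that × cos φ = 110175.2 m, so Δλ = -529.72 / 110175.2 × 3600 = -17.309″.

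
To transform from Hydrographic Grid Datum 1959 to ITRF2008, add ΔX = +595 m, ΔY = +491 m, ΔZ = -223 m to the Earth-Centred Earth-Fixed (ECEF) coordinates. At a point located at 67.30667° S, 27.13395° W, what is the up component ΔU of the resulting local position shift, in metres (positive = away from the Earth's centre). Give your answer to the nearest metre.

The local up (radial) axis is (cos φ cos λ, cos φ sin λ, sin φ), giving ΔU = 204.287 − 86.392 + 205.736 = 323.63 m.

ΔU = 324 m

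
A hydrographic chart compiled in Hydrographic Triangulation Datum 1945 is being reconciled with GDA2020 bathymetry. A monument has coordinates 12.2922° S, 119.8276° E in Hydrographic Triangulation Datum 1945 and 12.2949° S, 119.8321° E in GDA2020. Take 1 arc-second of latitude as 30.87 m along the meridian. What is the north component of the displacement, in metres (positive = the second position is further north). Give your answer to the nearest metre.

Δφ = -12.2949° − -12.2922° = -0.0027°; Δλ = 119.8321° − 119.8276° = +0.0045°.
1° of latitude = 3600 × 30.87 = 111132 m.
ΔN = Δφ × 111132 = -300.1 m; ΔE = Δλ × 111132 × cos(-12.2922°) = +0.0045 × 111132 × 0.977075 = 488.6 m.

ΔN = -300 m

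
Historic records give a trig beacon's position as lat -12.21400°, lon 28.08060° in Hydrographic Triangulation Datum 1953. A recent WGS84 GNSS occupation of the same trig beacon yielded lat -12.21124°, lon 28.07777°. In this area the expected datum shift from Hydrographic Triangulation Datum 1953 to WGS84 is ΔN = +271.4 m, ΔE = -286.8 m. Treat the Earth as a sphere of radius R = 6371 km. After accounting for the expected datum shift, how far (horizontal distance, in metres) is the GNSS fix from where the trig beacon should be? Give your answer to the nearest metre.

Observed coordinate differences: Δφ = +0.00276°, Δλ = -0.00283°.
Converting to metres (1° lat = 111195 m, cos φ = 0.977364): observed ΔN = 306.9 m, observed ΔE = -307.6 m.
Subtracting the expected shift leaves a residual of 306.9 − (271.4) = 35.5 m north and -307.6 − (-286.8) = -20.8 m east.
Residual distance = √(35.5² + (-20.8)²) = 41.1 m.

41 m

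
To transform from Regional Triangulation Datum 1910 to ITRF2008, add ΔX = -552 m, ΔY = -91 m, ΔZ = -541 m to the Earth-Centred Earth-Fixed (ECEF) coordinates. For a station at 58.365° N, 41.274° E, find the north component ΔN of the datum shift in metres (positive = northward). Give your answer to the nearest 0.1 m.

At φ = 58.365°, λ = 41.274°: sin φ = 0.851407, cos φ = 0.524506, sin λ = 0.659661, cos λ = 0.751564.
ΔN = −sin φ cos λ·ΔX − sin φ sin λ·ΔY + cos φ·ΔZ = −(0.851407)(0.751564)(-552) − (0.851407)(0.659661)(-91) + (0.524506)(-541) = 120.57 m.

ΔN = 120.6 m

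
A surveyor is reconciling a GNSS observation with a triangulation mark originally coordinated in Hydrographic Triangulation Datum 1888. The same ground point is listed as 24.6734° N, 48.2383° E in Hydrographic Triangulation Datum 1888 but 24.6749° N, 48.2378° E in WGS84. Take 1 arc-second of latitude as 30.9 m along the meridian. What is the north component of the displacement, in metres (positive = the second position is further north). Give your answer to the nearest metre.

Δφ = 24.6749° − 24.6734° = +0.0015°; Δλ = 48.2378° − 48.2383° = -0.0005°.
1° of latitude = 3600 × 30.90 = 111240 m.
ΔN = Δφ × 111240 = 166.9 m; ΔE = Δλ × 111240 × cos(24.6734°) = -0.0005 × 111240 × 0.908702 = -50.5 m.

ΔN = 167 m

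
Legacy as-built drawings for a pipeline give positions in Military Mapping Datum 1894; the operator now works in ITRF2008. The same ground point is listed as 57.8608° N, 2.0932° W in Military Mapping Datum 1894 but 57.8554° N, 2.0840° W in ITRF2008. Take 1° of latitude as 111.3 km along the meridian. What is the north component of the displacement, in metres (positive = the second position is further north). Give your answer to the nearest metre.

Δφ = 57.8554° − 57.8608° = -0.0054°; Δλ = -2.0840° − -2.0932° = +0.0092°.
ΔN = Δφ × 111300 = -601.0 m; ΔE = Δλ × 111300 × cos(57.8608°) = +0.0092 × 111300 × 0.531978 = 544.7 m.

ΔN = -601 m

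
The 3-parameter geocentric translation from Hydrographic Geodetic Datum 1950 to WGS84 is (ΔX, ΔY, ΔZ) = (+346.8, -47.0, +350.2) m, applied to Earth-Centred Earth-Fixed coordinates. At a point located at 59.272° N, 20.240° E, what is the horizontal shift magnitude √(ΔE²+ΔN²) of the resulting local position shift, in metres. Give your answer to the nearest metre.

186 m

At φ = 59.272°, λ = 20.240°: sin φ = 0.859603, cos φ = 0.510963, sin λ = 0.345953, cos λ = 0.938252.
ΔE = −sin λ·ΔX + cos λ·ΔY = −(0.345953)·(346.8) + (0.938252)·(-47.0) = -164.07 m.
ΔN = −sin φ cos λ·ΔX − sin φ sin λ·ΔY + cos φ·ΔZ = −(0.859603)(0.938252)(346.8) − (0.859603)(0.345953)(-47.0) + (0.510963)(350.2) = -86.79 m.
Horizontal magnitude = √(ΔE² + ΔN²) = √((-164.07)² + (-86.79)²) = 185.61 m.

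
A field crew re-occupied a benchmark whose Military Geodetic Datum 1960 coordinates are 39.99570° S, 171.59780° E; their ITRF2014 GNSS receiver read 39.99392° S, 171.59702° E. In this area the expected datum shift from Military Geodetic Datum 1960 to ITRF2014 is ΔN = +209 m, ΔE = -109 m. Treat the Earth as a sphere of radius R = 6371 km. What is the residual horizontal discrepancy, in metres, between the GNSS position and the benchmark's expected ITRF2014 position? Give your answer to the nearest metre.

Observed coordinate differences: Δφ = +0.00178°, Δλ = -0.00078°.
Converting to metres (1° lat = 111195 m, cos φ = 0.766093): observed ΔN = 197.9 m, observed ΔE = -66.4 m.
Subtracting the expected shift leaves a residual of 197.9 − (209) = -11.1 m north and -66.4 − (-109) = 42.6 m east.
Residual distance = √((-11.1)² + 42.6²) = 44.0 m.

44 m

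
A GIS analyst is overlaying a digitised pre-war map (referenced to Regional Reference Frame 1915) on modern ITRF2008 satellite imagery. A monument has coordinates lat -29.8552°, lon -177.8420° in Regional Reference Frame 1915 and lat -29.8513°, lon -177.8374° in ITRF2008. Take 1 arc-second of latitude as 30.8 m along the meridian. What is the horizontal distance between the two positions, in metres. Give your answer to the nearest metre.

Δφ = -29.8513° − -29.8552° = +0.0039°; Δλ = -177.8374° − -177.8420° = +0.0046°.
1° of latitude = 3600 × 30.80 = 110880 m.
ΔN = Δφ × 110880 = 432.4 m; ΔE = Δλ × 110880 × cos(-29.8552°) = +0.0046 × 110880 × 0.867286 = 442.4 m.
Distance = √(ΔE² + ΔN²) = √(442.4² + 432.4²) = 618.6 m.

619 m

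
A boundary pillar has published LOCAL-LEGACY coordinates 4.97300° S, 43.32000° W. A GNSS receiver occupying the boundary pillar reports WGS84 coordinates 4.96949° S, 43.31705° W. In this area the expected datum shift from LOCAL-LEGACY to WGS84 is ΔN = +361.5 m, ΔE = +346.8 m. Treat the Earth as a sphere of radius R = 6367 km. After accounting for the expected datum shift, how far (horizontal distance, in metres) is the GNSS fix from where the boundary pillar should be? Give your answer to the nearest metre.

Observed coordinate differences: Δφ = +0.00351°, Δλ = +0.00295°.
Converting to metres (1° lat = 111125 m, cos φ = 0.996236): observed ΔN = 390.0 m, observed ΔE = 326.6 m.
Subtracting the expected shift leaves a residual of 390.0 − (361.5) = 28.5 m north and 326.6 − (346.8) = -20.2 m east.
Residual distance = √(28.5² + (-20.2)²) = 35.0 m.

35 m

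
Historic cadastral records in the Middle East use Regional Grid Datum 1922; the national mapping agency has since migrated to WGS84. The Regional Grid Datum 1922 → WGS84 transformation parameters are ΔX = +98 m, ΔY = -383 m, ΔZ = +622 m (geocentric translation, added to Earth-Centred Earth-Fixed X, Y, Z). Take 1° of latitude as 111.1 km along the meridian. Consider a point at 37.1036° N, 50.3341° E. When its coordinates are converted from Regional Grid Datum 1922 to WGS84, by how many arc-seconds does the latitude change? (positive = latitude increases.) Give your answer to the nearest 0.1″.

Δφ = 20.6″

sin φ = 0.603258, cos φ = 0.797546, sin λ = 0.769780, cos λ = 0.638310.
North component: ΔN = −sin φ cos λ·ΔX − sin φ sin λ·ΔY + cos φ·ΔZ = −(0.603258)(0.638310)(98) − (0.603258)(0.769780)(-383) + (0.797546)(622) = 636.19 m.
1° of latitude spans 111100 m, so Δφ = 636.19 / 111100 × 3600 = 20.615″.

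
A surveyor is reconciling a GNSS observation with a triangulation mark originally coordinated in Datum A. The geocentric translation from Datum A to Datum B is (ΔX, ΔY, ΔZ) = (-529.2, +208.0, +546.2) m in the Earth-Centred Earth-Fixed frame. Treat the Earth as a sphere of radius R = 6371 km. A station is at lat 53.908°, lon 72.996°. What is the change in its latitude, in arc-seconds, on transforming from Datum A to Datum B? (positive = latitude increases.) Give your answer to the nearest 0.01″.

Δφ = 9.26″

sin φ = 0.808072, cos φ = 0.589084, sin λ = 0.956284, cos λ = 0.292438.
North component: ΔN = −sin φ cos λ·ΔX − sin φ sin λ·ΔY + cos φ·ΔZ = −(0.808072)(0.292438)(-529.2) − (0.808072)(0.956284)(208.0) + (0.589084)(546.2) = 286.08 m.
1° of latitude spans πR/180 = 111195 m, so Δφ = 286.08 / 111195 × 3600 = 9.262″.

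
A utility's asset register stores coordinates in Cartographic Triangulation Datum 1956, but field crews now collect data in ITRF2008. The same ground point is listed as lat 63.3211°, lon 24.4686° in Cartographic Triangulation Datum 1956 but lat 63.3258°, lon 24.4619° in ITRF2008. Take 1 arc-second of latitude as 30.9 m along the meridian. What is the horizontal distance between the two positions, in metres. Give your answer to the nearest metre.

621 m

Δφ = 63.3258° − 63.3211° = +0.0047°; Δλ = 24.4619° − 24.4686° = -0.0067°.
1° of latitude = 3600 × 30.90 = 111240 m.
ΔN = Δφ × 111240 = 522.8 m; ΔE = Δλ × 111240 × cos(63.3211°) = -0.0067 × 111240 × 0.448990 = -334.6 m.
Distance = √(ΔE² + ΔN²) = √((-334.6)² + 522.8²) = 620.7 m.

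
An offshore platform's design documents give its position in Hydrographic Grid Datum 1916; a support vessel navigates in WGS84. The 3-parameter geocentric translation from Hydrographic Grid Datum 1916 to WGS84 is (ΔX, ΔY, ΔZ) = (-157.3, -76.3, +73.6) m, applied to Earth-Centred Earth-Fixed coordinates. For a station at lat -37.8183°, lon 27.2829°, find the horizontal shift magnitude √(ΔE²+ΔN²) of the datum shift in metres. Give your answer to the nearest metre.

49 m

The local east axis at (φ, λ) is (−sin λ, cos λ, 0), so ΔE = −sin(27.2829°)·(-157.3) + cos(27.2829°)·(-76.3) = 4.29 m.
The local north axis is (−sin φ cos λ, −sin φ sin λ, cos φ), giving ΔN = -85.720 − 21.445 + 58.141 = -49.02 m.
Horizontal magnitude = √(ΔE² + ΔN²) = √(4.29² + (-49.02)²) = 49.21 m.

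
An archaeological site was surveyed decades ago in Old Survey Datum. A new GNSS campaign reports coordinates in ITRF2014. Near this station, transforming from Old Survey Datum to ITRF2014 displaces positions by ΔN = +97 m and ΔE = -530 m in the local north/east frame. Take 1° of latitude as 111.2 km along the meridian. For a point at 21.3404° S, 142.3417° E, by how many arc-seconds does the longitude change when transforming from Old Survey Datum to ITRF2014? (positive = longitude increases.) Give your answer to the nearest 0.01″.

Δλ = -18.42″

At latitude -21.3404°, cos φ = 0.931435.
1° of longitude at this latitude = 111.2 × cos φ = 103.58 km, so Δλ = -530.0 / 103575.6 = -0.0051170° = -18.421″.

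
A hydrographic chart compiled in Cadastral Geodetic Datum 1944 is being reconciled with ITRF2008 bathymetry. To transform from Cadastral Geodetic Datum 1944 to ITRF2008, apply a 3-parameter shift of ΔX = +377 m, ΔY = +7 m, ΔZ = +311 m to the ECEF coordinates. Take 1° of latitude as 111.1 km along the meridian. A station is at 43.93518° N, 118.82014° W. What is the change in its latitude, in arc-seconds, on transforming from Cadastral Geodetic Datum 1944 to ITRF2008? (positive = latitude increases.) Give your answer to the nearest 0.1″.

Δφ = 11.5″

sin φ = 0.693844, cos φ = 0.720125, sin λ = -0.876137, cos λ = -0.482062.
North component: ΔN = −sin φ cos λ·ΔX − sin φ sin λ·ΔY + cos φ·ΔZ = −(0.693844)(-0.482062)(377) − (0.693844)(-0.876137)(7) + (0.720125)(311) = 354.31 m.
1° of latitude spans 111100 m, so Δφ = 354.31 / 111100 × 3600 = 11.481″.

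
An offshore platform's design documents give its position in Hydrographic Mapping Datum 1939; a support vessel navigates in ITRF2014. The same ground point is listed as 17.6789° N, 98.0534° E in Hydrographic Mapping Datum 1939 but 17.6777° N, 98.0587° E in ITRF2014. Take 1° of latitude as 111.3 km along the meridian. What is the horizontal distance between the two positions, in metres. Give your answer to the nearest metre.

Δφ = 17.6777° − 17.6789° = -0.0012°; Δλ = 98.0587° − 98.0534° = +0.0053°.
ΔN = Δφ × 111300 = -133.6 m; ΔE = Δλ × 111300 × cos(17.6789°) = +0.0053 × 111300 × 0.952773 = 562.0 m.
Distance = √(ΔE² + ΔN²) = √(562.0² + (-133.6)²) = 577.7 m.

578 m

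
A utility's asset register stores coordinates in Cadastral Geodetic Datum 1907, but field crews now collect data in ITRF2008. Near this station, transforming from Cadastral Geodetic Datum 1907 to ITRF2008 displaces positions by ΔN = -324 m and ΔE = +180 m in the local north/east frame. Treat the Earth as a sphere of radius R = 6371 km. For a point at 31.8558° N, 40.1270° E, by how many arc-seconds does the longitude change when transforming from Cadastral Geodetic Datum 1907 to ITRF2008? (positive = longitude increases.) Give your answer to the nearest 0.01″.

At latitude 31.8558°, cos φ = 0.849379.
One radian of longitude at latitude φ spans R cos φ, so Δλ = ΔE / (R cos φ) = 180.0 / (6371000 × 0.849379) = 3.3263e-05 rad = 6.861″.

Δλ = 6.86″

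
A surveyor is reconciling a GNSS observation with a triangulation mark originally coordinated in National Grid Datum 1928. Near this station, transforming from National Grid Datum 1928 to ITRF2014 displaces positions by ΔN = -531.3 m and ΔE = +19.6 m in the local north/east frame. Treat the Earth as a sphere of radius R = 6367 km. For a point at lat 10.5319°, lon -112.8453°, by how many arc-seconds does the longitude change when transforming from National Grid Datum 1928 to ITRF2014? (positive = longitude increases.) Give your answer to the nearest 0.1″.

At latitude 10.5319°, cos φ = 0.983153.
One radian of longitude at latitude φ spans R cos φ, so Δλ = ΔE / (R cos φ) = 19.6 / (6367000 × 0.983153) = 3.1311e-06 rad = 0.646″.

Δλ = 0.6″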